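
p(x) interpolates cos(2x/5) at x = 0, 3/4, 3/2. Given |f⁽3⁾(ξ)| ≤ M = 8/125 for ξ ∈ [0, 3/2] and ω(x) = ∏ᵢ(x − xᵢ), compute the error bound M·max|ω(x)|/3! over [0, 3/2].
sqrt(3)/1000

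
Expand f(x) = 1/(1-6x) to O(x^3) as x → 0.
1 + 6*x + 36*x**2 + O(x**3)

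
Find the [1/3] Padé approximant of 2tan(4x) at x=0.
8*x/(1 - 16*x**2/3)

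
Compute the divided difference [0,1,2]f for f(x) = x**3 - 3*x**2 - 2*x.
0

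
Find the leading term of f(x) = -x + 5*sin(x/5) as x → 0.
-x**3/150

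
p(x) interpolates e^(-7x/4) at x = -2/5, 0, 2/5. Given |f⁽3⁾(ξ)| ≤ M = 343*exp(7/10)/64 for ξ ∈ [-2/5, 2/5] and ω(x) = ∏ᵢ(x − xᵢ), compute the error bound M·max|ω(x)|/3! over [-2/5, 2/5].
343*sqrt(3)*exp(7/10)/27000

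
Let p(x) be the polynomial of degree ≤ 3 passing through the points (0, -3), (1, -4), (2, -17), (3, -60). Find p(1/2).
-25/8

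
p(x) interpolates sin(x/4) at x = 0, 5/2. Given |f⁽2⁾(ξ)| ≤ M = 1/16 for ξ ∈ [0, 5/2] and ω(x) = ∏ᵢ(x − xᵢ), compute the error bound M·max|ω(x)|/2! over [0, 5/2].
25/512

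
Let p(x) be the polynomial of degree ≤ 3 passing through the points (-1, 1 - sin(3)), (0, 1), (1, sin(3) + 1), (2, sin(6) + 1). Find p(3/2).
5*sin(6)/16 + 7*sin(3)/8 + 1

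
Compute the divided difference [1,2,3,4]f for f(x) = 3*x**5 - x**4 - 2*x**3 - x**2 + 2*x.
183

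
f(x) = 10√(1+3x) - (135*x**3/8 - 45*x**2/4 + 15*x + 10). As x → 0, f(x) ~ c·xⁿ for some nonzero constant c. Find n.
4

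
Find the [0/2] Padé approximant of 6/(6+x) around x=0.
1/(x/6 + 1)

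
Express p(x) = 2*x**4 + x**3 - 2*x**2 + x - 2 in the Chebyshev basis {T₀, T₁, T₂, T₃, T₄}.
(-9/4)T₀ + (7/4)T₁ + (1/4)T₃ + (1/4)T₄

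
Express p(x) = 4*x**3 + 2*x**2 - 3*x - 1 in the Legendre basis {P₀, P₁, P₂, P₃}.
(-1/3)P₀ + (-3/5)P₁ + (4/3)P₂ + (8/5)P₃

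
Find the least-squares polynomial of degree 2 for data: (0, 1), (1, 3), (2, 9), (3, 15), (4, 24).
4/5 + (9/5)x + x²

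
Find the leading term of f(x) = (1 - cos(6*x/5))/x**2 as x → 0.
18/25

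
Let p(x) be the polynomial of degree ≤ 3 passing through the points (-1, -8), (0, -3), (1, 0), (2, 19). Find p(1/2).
-19/8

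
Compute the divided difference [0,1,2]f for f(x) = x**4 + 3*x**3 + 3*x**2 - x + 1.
19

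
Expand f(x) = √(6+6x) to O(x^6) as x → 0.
sqrt(6) + sqrt(6)*x/2 - sqrt(6)*x**2/8 + sqrt(6)*x**3/16 - 5*sqrt(6)*x**4/128 + 7*sqrt(6)*x**5/256 + O(x**6)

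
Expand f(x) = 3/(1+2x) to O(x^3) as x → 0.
3 - 6*x + 12*x**2 + O(x**3)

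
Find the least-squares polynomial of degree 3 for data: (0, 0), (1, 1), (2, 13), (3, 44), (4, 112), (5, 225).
-5/63 + (181/189)x + (-14/9)x² + (56/27)x³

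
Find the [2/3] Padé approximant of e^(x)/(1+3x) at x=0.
(157*x**2/1820 + 46*x/91 + 1)/(661*x**3/2730 - 2553*x**2/1820 + 228*x/91 + 1)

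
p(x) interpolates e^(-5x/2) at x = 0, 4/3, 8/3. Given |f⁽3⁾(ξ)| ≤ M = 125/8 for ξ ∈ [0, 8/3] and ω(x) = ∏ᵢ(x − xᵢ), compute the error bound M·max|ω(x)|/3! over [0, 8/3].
1000*sqrt(3)/729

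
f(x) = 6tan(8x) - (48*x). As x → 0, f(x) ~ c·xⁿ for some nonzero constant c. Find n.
3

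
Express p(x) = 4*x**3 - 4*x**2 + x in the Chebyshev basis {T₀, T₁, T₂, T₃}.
(-2)T₀ + (4)T₁ + (-2)T₂ + T₃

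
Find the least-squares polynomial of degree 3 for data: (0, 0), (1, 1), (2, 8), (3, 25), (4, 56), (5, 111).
-4/21 + (83/63)x + (-23/42)x² + (17/18)x³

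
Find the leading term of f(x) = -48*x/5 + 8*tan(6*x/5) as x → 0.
576*x**3/125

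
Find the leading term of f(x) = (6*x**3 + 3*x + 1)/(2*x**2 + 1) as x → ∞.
3*x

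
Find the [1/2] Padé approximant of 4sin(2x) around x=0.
8*x/(2*x**2/3 + 1)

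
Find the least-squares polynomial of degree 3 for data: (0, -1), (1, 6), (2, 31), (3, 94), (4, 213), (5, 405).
-8/9 + (589/189)x + (97/252)x² + (329/108)x³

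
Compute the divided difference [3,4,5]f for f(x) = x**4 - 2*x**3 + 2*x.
73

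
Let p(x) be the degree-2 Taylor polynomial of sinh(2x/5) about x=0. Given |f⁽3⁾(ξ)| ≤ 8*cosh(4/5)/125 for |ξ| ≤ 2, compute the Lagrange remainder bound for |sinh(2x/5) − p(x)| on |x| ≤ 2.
32*cosh(4/5)/375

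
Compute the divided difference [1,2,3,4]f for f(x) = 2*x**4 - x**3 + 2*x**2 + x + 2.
19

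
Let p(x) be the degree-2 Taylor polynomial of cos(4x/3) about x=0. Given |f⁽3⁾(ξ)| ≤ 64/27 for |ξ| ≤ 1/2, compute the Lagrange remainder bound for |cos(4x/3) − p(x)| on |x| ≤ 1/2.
4/81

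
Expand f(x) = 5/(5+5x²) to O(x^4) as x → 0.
1 - x**2 + O(x**4)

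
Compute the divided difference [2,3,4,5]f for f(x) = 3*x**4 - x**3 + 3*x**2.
41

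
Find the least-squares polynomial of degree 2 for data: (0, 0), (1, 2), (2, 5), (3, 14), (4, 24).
1/7 + (-2/7)x + (11/7)x²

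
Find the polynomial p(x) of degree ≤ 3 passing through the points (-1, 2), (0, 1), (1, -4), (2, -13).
-2*x**2 - 3*x + 1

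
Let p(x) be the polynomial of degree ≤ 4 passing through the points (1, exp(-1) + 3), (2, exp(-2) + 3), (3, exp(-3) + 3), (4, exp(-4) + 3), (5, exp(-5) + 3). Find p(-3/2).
(-8580*exp(3) - 5460*e + 1155 + 384*exp(5) + 10010*exp(2) + 3003*exp(4))*exp(-5)/128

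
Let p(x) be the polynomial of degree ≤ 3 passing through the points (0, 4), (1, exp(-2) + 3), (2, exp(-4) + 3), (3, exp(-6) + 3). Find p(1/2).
(-5*exp(2) + 1 + 15*exp(4) + 53*exp(6))*exp(-6)/16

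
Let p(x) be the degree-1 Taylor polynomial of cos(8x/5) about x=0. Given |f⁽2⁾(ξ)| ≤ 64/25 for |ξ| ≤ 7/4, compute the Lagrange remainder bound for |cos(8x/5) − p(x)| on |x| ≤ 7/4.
98/25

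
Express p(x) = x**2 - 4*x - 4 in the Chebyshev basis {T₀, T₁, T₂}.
(-7/2)T₀ + (-4)T₁ + (1/2)T₂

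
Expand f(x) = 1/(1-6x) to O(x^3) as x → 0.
1 + 6*x + 36*x**2 + O(x**3)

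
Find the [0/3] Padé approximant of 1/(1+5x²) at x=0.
1/(5*x**2 + 1)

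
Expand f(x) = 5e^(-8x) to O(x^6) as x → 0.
5 - 40*x + 160*x**2 - 1280*x**3/3 + 2560*x**4/3 - 4096*x**5/3 + O(x**6)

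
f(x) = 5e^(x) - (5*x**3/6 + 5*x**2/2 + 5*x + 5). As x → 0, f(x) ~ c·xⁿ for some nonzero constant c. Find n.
4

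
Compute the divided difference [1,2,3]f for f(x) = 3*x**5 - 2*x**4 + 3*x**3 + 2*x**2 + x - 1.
240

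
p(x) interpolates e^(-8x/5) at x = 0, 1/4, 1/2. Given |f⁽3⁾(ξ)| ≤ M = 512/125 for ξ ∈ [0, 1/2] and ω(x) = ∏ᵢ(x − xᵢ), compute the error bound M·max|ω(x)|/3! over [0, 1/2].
8*sqrt(3)/3375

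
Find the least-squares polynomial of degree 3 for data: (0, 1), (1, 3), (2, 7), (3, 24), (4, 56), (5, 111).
7/6 + (293/252)x + (-41/42)x² + (37/36)x³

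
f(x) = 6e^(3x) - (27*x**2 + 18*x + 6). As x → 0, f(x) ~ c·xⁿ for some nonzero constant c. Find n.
3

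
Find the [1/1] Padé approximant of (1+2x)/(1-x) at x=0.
(2*x + 1)/(1 - x)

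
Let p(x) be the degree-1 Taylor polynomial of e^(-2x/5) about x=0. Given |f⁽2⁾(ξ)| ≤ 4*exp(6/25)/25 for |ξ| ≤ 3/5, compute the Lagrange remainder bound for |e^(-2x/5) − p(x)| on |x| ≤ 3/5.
18*exp(6/25)/625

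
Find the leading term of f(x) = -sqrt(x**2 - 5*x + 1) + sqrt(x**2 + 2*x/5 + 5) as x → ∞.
27/10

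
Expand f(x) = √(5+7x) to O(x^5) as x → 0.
sqrt(5) + 7*sqrt(5)*x/10 - 49*sqrt(5)*x**2/200 + 343*sqrt(5)*x**3/2000 - 2401*sqrt(5)*x**4/16000 + O(x**5)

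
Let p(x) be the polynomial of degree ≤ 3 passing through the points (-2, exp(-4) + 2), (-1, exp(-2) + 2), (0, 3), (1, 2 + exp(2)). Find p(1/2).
(-5*exp(2) + 1 + (5*exp(2) + 47)*exp(4))*exp(-4)/16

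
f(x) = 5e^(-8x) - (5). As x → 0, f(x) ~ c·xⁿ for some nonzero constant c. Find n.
1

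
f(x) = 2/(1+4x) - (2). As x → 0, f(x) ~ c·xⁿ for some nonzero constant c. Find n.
1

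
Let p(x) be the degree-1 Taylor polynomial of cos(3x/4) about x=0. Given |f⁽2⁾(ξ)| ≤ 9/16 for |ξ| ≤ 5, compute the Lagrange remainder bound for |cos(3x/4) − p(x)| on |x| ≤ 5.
225/32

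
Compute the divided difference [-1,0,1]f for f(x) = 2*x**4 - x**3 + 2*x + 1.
2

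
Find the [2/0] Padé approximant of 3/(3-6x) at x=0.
4*x**2 + 2*x + 1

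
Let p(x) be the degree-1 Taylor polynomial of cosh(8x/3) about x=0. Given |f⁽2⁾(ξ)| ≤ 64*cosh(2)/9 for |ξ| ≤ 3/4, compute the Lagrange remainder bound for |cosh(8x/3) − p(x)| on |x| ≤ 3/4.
2*cosh(2)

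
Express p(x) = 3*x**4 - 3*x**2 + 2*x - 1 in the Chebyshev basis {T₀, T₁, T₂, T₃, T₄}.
(-11/8)T₀ + (2)T₁ + (3/8)T₄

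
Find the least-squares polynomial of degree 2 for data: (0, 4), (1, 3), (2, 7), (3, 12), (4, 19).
127/35 + (-67/70)x + (17/14)x²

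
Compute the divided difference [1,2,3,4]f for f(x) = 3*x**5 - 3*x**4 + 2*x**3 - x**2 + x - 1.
167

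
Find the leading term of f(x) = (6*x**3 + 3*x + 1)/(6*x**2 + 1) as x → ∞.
x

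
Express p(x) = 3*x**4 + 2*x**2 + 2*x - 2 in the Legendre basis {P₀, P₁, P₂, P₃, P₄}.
(-11/15)P₀ + (2)P₁ + (64/21)P₂ + (24/35)P₄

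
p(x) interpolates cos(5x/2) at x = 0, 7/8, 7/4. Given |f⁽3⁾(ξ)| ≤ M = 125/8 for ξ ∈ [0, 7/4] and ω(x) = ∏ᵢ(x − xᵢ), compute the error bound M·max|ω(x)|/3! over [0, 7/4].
42875*sqrt(3)/110592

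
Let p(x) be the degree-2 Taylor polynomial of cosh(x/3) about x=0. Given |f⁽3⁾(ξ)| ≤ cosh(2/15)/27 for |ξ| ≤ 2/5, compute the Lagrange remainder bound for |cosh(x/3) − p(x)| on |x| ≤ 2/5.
4*cosh(2/15)/10125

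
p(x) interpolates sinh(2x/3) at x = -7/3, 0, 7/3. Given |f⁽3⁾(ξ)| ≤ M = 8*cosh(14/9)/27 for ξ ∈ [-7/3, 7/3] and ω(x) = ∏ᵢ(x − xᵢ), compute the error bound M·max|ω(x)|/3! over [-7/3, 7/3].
2744*sqrt(3)*cosh(14/9)/19683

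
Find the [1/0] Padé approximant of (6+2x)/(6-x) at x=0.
x/2 + 1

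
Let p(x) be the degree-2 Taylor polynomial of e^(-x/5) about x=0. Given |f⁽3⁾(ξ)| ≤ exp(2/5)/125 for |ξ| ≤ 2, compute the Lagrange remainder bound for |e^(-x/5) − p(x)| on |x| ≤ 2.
4*exp(2/5)/375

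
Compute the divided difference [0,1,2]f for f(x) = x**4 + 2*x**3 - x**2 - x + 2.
12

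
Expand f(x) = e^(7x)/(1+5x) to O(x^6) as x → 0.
1 + 2*x + 29*x**2/2 - 46*x**3/3 + 4241*x**4/24 - 44609*x**5/60 + O(x**6)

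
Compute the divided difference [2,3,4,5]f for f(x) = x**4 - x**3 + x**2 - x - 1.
13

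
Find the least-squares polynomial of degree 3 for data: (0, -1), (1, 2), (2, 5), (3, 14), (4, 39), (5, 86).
-65/63 + (1156/189)x + (-38/9)x² + (35/27)x³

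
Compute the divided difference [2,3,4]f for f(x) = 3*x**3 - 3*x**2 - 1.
24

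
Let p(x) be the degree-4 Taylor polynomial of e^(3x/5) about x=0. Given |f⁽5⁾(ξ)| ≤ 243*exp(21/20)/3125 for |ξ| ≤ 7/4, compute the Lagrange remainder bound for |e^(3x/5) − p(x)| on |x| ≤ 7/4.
1361367*exp(21/20)/128000000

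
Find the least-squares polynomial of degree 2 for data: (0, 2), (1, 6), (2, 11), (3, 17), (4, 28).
82/35 + (141/70)x + (15/14)x²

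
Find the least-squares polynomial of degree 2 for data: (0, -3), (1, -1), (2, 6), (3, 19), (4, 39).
-14/5 + (-8/5)x + (3)x²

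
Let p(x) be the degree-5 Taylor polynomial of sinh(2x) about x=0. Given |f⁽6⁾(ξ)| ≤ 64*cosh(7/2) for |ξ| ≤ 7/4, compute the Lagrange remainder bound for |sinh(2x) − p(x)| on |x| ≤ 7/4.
117649*cosh(7/2)/46080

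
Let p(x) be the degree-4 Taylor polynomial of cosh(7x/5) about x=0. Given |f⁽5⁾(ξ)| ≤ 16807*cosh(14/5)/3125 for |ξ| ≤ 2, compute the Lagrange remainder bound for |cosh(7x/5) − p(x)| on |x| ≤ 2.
67228*cosh(14/5)/46875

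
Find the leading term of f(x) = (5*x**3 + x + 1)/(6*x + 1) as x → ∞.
5*x**2/6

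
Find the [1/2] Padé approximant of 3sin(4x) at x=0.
12*x/(8*x**2/3 + 1)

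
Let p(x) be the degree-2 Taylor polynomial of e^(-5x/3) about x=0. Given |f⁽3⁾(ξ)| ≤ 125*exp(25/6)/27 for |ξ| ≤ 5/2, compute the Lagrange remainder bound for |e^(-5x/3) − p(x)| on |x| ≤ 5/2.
15625*exp(25/6)/1296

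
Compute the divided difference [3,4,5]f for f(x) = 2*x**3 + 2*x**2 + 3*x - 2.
26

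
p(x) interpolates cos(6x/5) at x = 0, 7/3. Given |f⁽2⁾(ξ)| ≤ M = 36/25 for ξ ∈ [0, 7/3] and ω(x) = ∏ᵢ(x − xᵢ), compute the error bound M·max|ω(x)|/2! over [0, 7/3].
49/50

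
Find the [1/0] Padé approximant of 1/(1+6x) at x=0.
1 - 6*x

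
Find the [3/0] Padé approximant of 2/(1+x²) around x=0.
2 - 2*x**2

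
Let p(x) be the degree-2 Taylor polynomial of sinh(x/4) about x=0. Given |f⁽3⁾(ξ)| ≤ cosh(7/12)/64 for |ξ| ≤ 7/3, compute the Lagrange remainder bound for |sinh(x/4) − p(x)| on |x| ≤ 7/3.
343*cosh(7/12)/10368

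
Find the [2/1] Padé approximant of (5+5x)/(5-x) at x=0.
(x + 1)/(1 - x/5)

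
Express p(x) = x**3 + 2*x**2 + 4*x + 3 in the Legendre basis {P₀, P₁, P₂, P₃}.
(11/3)P₀ + (23/5)P₁ + (4/3)P₂ + (2/5)P₃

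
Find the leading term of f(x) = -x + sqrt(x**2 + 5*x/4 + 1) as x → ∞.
5/8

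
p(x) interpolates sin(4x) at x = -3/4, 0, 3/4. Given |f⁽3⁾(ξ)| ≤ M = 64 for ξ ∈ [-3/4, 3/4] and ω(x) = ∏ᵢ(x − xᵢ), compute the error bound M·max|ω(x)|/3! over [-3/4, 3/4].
sqrt(3)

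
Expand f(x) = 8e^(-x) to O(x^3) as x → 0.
8 - 8*x + 4*x**2 + O(x**3)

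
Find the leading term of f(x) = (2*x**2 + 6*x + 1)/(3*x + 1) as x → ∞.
2*x/3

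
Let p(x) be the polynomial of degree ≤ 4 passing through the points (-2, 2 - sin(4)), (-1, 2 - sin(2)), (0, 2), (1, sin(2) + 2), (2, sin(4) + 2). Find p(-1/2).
-5*sin(2)/8 + sin(4)/16 + 2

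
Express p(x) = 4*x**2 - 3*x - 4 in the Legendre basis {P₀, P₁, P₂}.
(-8/3)P₀ + (-3)P₁ + (8/3)P₂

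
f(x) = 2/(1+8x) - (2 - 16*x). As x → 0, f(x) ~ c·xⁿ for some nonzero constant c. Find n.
2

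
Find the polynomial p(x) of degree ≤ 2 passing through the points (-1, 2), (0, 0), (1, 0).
x**2 - x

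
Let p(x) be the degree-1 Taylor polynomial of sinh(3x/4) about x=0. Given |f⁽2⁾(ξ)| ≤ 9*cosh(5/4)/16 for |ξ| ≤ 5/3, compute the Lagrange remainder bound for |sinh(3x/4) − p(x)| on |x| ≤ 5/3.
25*cosh(5/4)/32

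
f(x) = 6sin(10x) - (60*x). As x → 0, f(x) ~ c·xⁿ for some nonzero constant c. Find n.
3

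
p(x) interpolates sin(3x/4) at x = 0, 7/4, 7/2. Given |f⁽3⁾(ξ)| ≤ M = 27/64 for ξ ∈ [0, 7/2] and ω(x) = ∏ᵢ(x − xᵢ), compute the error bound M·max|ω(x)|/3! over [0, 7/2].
343*sqrt(3)/4096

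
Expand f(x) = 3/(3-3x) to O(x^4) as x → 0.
1 + x + x**2 + x**3 + O(x**4)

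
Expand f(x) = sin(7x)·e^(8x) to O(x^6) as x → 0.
7*x + 56*x**2 + 1001*x**3/6 + 140*x**4 - 59353*x**5/120 + O(x**6)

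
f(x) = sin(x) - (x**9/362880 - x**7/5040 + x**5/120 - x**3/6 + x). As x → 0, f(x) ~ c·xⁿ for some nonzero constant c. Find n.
11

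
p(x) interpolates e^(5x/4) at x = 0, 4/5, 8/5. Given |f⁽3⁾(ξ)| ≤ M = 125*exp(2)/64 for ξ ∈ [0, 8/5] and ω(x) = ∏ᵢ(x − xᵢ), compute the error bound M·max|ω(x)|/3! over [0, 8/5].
sqrt(3)*exp(2)/27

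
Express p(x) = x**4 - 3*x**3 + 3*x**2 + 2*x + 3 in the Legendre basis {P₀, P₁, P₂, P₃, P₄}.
(21/5)P₀ + (1/5)P₁ + (18/7)P₂ + (-6/5)P₃ + (8/35)P₄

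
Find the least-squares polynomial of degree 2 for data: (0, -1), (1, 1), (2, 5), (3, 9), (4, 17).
-31/35 + (34/35)x + (6/7)x²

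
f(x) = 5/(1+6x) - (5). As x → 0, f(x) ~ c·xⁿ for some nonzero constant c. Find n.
1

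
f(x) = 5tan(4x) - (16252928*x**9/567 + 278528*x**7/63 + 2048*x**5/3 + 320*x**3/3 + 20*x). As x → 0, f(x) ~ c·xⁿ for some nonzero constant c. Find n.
11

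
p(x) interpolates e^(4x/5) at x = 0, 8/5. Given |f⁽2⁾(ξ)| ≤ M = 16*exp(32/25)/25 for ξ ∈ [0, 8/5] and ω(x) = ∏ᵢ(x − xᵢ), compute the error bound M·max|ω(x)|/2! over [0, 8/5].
128*exp(32/25)/625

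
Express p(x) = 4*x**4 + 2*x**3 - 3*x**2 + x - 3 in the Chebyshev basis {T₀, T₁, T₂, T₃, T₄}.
(-3)T₀ + (5/2)T₁ + (1/2)T₂ + (1/2)T₃ + (1/2)T₄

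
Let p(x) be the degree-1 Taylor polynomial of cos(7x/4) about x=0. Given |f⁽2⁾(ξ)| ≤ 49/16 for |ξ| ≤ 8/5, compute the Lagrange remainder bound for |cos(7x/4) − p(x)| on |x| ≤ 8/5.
98/25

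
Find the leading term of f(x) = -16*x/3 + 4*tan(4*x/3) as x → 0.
256*x**3/81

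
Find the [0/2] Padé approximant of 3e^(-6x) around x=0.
3/(18*x**2 + 6*x + 1)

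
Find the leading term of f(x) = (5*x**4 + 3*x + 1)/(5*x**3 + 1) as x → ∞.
x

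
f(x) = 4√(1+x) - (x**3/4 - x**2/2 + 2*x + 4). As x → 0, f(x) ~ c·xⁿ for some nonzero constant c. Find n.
4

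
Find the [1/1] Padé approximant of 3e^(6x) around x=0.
(9*x + 3)/(1 - 3*x)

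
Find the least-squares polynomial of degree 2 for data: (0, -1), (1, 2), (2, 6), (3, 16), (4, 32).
-3/7 + (-8/7)x + (16/7)x²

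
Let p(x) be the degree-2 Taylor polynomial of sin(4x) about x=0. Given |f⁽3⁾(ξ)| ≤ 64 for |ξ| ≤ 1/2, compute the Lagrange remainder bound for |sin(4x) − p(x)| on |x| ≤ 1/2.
4/3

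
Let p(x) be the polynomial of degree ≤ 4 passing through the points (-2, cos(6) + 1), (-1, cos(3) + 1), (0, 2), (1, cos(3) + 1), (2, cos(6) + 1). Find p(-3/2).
21*cos(3)/16 + 15*cos(6)/64 + 29/64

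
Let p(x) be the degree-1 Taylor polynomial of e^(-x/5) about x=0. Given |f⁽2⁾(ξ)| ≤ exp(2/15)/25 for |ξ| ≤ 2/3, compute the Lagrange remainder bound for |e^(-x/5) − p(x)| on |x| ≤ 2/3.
2*exp(2/15)/225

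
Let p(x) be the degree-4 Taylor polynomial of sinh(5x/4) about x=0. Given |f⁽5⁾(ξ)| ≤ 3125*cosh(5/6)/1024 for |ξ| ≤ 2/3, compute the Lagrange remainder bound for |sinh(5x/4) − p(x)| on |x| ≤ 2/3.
625*cosh(5/6)/186624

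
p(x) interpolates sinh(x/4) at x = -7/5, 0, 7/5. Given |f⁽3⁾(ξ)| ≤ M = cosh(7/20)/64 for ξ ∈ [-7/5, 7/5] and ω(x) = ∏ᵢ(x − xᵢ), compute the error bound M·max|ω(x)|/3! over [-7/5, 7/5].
343*sqrt(3)*cosh(7/20)/216000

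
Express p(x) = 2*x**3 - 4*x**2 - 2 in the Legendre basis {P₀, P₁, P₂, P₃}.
(-10/3)P₀ + (6/5)P₁ + (-8/3)P₂ + (4/5)P₃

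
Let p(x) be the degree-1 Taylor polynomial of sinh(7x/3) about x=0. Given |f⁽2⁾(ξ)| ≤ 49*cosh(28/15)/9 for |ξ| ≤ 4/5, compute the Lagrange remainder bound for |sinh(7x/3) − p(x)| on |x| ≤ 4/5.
392*cosh(28/15)/225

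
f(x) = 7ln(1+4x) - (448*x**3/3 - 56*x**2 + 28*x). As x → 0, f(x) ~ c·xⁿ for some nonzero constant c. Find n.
4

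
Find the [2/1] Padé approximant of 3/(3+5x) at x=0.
1/(5*x/3 + 1)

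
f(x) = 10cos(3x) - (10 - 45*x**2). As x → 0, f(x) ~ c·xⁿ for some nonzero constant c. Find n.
4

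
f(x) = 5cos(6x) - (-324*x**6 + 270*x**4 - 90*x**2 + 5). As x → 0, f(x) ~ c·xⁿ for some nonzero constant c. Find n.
8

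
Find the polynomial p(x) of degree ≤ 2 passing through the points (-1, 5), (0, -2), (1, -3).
3*x**2 - 4*x - 2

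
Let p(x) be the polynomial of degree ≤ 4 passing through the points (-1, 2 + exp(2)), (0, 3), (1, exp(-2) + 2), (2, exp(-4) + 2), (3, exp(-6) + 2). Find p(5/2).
(-70*exp(4) + 35 + 140*exp(2) + (284 - 5*exp(2))*exp(6))*exp(-6)/128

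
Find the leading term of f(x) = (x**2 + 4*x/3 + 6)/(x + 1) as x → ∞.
x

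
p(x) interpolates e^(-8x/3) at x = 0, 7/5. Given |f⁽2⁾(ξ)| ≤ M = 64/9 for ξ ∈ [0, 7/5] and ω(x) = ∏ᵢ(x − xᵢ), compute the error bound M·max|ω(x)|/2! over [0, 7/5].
392/225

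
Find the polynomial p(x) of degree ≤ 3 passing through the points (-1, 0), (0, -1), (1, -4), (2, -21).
-2*x**3 - x**2 - 1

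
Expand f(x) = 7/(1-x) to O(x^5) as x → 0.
7 + 7*x + 7*x**2 + 7*x**3 + 7*x**4 + O(x**5)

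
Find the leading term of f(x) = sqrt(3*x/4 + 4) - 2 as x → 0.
3*x/16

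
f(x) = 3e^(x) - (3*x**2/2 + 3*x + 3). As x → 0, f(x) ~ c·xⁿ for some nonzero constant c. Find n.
3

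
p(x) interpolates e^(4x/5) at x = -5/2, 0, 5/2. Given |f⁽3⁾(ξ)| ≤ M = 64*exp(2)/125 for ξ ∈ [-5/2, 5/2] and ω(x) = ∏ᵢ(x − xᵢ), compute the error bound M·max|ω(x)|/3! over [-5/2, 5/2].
8*sqrt(3)*exp(2)/27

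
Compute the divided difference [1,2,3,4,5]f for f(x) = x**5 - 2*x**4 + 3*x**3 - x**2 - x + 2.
13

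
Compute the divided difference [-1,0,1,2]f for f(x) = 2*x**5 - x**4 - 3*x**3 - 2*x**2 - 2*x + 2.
5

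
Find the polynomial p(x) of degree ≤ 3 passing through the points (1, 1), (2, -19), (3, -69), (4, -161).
-2*x**3 - 3*x**2 + 3*x + 3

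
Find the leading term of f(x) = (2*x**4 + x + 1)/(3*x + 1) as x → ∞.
2*x**3/3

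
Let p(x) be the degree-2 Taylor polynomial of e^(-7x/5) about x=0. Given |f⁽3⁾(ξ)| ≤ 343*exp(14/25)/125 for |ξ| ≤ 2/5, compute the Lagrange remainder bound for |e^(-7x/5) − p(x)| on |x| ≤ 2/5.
1372*exp(14/25)/46875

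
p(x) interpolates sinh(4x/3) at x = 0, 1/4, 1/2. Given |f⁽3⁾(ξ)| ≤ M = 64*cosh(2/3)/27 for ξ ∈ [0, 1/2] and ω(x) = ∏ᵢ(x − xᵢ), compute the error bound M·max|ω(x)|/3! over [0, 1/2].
sqrt(3)*cosh(2/3)/729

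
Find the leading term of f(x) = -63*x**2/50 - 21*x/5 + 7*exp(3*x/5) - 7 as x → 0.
63*x**3/250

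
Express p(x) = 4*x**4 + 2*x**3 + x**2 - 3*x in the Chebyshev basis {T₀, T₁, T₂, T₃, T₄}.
(2)T₀ + (-3/2)T₁ + (5/2)T₂ + (1/2)T₃ + (1/2)T₄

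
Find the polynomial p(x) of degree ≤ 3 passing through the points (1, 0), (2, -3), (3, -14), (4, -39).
-x**3 + 2*x**2 - 2*x + 1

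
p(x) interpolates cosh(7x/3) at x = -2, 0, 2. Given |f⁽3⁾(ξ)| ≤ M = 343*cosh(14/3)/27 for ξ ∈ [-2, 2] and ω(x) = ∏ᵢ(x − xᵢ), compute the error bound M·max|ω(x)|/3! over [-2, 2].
2744*sqrt(3)*cosh(14/3)/729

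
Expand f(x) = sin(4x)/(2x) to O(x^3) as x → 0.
2 - 16*x**2/3 + O(x**3)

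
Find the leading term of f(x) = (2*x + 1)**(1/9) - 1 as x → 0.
2*x/9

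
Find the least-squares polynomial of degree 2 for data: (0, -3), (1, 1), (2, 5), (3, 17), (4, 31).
-13/5 + (2/5)x + (2)x²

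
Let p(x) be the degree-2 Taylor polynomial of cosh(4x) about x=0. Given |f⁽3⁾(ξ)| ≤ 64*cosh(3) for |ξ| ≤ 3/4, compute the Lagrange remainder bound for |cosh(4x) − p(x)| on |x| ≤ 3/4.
9*cosh(3)/2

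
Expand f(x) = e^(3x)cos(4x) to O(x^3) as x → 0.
1 + 3*x - 7*x**2/2 + O(x**3)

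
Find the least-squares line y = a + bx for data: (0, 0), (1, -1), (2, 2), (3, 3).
a = -4/5, b = 6/5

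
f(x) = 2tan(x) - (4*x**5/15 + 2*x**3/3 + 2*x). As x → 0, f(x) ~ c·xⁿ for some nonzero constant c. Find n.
7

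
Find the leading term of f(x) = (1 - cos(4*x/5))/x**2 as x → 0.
8/25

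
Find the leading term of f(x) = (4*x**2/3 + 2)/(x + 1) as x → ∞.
4*x/3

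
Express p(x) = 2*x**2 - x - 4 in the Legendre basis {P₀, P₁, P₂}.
(-10/3)P₀ - P₁ + (4/3)P₂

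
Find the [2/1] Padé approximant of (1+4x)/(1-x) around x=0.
(4*x + 1)/(1 - x)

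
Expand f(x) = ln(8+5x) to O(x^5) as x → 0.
log(8) + 5*x/8 - 25*x**2/128 + 125*x**3/1536 - 625*x**4/16384 + O(x**5)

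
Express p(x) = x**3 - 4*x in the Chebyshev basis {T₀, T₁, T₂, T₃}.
(-13/4)T₁ + (1/4)T₃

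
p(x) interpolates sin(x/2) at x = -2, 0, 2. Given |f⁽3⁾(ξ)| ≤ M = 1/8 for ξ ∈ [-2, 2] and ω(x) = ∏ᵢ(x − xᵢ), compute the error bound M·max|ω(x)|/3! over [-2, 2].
sqrt(3)/27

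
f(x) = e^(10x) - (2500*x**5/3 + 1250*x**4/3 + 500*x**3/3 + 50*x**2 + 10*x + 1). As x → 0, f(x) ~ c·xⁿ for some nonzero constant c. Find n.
6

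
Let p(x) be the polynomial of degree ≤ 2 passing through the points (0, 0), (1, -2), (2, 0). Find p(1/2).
-3/2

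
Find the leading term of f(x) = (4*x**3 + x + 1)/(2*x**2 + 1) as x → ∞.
2*x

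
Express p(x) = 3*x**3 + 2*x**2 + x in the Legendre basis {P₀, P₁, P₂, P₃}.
(2/3)P₀ + (14/5)P₁ + (4/3)P₂ + (6/5)P₃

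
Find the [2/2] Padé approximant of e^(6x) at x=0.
(3*x**2 + 3*x + 1)/(3*x**2 - 3*x + 1)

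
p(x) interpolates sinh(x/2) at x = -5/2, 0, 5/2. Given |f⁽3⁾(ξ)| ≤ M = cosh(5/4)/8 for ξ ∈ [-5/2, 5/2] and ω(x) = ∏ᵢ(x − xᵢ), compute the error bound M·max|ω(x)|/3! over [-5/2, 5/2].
125*sqrt(3)*cosh(5/4)/1728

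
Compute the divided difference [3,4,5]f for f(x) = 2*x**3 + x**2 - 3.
25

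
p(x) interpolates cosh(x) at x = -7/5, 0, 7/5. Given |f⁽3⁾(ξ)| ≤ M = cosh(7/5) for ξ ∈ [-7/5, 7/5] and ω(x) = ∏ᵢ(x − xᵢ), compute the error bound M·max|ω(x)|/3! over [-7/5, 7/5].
343*sqrt(3)*cosh(7/5)/3375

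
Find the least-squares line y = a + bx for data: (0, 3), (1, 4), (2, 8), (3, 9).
a = 27/10, b = 11/5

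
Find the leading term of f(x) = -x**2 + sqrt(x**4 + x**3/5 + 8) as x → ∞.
x/10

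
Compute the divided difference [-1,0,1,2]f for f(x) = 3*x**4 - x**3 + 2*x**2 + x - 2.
5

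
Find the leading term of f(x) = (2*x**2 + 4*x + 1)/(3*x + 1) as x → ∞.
2*x/3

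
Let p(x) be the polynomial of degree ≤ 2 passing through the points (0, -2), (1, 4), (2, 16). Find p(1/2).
1/4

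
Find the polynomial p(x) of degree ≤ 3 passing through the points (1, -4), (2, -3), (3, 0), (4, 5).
x**2 - 2*x - 3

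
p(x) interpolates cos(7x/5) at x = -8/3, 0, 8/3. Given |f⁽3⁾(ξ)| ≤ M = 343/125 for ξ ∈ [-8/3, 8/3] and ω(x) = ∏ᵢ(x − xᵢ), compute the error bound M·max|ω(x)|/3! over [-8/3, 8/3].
175616*sqrt(3)/91125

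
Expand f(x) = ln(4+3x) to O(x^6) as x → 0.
log(4) + 3*x/4 - 9*x**2/32 + 9*x**3/64 - 81*x**4/1024 + 243*x**5/5120 + O(x**6)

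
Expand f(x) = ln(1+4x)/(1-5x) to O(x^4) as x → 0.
4*x + 12*x**2 + 244*x**3/3 + O(x**4)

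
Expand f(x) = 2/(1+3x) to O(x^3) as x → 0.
2 - 6*x + 18*x**2 + O(x**3)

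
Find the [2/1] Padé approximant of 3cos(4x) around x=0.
3 - 24*x**2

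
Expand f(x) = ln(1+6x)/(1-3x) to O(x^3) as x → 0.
6*x + O(x**3)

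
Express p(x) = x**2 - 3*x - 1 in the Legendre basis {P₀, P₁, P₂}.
(-2/3)P₀ + (-3)P₁ + (2/3)P₂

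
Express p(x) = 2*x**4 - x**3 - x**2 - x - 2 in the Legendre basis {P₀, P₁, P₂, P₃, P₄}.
(-29/15)P₀ + (-8/5)P₁ + (10/21)P₂ + (-2/5)P₃ + (16/35)P₄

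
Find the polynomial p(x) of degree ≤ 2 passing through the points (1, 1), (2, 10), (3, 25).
3*x**2 - 2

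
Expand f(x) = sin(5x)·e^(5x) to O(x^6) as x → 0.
5*x + 25*x**2 + 125*x**3/3 - 625*x**5/6 + O(x**6)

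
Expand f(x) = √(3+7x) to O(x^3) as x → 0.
sqrt(3) + 7*sqrt(3)*x/6 - 49*sqrt(3)*x**2/72 + O(x**3)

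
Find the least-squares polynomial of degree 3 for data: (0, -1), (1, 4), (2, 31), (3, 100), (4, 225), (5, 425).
-58/63 + (-253/189)x + (779/252)x² + (307/108)x³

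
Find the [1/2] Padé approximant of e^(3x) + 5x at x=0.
(127*x/17 + 1)/(-9*x**2/34 - 9*x/17 + 1)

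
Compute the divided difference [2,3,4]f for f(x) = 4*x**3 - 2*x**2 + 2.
34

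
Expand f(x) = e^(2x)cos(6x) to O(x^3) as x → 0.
1 + 2*x - 16*x**2 + O(x**3)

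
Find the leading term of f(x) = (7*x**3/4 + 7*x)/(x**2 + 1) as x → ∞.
7*x/4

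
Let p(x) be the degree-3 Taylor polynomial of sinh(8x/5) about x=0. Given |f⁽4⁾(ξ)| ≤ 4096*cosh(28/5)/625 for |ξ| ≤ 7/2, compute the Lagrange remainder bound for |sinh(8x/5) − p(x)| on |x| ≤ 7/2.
76832*cosh(28/5)/1875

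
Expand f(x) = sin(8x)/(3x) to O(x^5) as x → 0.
8/3 - 256*x**2/9 + 4096*x**4/45 + O(x**5)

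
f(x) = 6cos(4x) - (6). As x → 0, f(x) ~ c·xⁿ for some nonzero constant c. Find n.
2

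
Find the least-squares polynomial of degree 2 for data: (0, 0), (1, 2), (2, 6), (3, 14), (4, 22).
-4/35 + (36/35)x + (8/7)x²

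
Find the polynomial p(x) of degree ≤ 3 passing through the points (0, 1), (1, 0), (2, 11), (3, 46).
2*x**3 - 3*x + 1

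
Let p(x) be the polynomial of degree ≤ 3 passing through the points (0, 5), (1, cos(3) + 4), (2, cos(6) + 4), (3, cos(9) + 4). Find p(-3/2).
-35*cos(9)/16 + 135*cos(6)/16 + 169/16 - 189*cos(3)/16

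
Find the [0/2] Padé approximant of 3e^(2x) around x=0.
3/(2*x**2 - 2*x + 1)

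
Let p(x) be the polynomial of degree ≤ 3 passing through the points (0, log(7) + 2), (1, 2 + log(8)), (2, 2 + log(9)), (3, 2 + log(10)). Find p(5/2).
2 + log(3*2**(3/8)*3**(7/8)*5**(5/16)*7**(1/16)/2)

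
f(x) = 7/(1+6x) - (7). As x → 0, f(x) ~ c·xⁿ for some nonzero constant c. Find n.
1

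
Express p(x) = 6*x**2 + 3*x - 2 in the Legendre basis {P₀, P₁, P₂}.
(3)P₁ + (4)P₂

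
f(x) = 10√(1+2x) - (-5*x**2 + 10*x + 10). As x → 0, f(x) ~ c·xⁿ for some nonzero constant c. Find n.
3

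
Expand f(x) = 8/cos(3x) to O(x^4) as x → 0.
8 + 36*x**2 + O(x**4)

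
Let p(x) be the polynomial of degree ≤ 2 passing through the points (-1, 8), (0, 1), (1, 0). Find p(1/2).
-1/4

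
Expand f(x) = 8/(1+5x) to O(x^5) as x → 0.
8 - 40*x + 200*x**2 - 1000*x**3 + 5000*x**4 + O(x**5)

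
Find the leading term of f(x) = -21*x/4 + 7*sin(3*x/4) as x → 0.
-63*x**3/128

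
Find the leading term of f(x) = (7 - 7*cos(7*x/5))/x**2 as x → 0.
343/50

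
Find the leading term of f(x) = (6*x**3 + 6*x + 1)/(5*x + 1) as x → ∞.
6*x**2/5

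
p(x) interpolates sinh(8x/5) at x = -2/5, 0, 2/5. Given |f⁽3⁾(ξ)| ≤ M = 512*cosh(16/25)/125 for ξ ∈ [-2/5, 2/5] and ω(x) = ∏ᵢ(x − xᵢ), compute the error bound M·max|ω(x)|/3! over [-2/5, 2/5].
4096*sqrt(3)*cosh(16/25)/421875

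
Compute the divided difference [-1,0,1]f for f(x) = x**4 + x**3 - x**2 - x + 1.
0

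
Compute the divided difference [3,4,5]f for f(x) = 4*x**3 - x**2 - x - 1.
47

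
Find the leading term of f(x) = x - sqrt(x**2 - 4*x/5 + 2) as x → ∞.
2/5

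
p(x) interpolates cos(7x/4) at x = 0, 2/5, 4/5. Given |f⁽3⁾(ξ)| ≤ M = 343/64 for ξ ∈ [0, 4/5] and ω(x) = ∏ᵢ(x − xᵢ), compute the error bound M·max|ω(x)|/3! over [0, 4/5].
343*sqrt(3)/27000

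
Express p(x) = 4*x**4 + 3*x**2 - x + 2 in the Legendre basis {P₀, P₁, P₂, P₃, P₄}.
(19/5)P₀ - P₁ + (30/7)P₂ + (32/35)P₄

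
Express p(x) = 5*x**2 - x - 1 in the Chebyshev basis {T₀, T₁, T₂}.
(3/2)T₀ - T₁ + (5/2)T₂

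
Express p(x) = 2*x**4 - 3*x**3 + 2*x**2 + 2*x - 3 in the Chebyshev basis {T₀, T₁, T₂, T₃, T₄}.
(-5/4)T₀ + (-1/4)T₁ + (2)T₂ + (-3/4)T₃ + (1/4)T₄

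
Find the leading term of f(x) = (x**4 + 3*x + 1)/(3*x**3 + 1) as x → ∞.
x/3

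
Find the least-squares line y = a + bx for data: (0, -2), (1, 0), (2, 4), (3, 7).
a = -12/5, b = 31/10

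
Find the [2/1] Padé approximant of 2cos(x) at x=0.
2 - x**2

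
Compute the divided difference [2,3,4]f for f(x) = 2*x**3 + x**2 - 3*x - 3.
19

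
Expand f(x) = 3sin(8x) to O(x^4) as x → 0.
24*x - 256*x**3 + O(x**4)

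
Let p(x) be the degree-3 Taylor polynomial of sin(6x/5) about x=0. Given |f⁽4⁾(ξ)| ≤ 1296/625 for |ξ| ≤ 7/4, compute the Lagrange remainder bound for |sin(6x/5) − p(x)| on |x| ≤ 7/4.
64827/80000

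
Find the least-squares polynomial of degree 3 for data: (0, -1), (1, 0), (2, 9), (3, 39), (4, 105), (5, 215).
-6/7 + (5/21)x + (-51/28)x² + (25/12)x³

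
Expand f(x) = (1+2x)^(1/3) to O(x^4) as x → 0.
1 + 2*x/3 - 4*x**2/9 + 40*x**3/81 + O(x**4)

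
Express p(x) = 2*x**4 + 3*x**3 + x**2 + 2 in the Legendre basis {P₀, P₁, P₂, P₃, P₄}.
(41/15)P₀ + (9/5)P₁ + (38/21)P₂ + (6/5)P₃ + (16/35)P₄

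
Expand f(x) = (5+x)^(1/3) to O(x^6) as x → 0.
5**(1/3) + 5**(1/3)*x/15 - 5**(1/3)*x**2/225 + 5**(1/3)*x**3/2025 - 2*5**(1/3)*x**4/30375 + 22*5**(1/3)*x**5/2278125 + O(x**6)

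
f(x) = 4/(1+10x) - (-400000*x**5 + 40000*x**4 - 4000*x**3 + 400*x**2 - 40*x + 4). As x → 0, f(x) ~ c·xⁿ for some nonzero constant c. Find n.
6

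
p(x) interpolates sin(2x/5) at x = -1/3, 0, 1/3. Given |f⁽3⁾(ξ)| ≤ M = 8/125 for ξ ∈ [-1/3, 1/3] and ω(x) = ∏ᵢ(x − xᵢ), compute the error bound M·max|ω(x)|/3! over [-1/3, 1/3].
8*sqrt(3)/91125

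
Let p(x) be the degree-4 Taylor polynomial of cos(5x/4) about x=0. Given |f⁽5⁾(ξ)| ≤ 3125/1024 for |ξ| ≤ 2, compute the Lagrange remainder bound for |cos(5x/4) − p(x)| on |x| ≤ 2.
625/768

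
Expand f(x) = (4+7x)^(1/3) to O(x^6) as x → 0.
2**(2/3) + 7*2**(2/3)*x/12 - 49*2**(2/3)*x**2/144 + 1715*2**(2/3)*x**3/5184 - 12005*2**(2/3)*x**4/31104 + 184877*2**(2/3)*x**5/373248 + O(x**6)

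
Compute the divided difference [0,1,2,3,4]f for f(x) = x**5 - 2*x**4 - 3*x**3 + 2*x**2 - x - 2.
8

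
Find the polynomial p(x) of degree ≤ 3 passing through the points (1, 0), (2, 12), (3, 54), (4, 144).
3*x**3 - 3*x**2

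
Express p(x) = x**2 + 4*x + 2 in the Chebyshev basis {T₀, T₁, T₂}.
(5/2)T₀ + (4)T₁ + (1/2)T₂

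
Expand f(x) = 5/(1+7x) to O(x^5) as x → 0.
5 - 35*x + 245*x**2 - 1715*x**3 + 12005*x**4 + O(x**5)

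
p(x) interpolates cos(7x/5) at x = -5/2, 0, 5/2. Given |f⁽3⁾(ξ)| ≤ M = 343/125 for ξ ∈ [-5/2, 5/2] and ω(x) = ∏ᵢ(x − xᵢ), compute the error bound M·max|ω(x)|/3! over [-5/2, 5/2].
343*sqrt(3)/216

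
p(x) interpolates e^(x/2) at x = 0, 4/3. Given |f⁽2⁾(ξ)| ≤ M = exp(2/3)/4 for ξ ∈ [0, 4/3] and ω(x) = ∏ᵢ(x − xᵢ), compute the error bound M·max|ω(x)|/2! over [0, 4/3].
exp(2/3)/18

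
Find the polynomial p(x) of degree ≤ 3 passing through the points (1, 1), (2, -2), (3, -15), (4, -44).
-x**3 + x**2 + x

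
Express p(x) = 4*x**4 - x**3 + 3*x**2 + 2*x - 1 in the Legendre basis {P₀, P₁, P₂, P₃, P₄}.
(4/5)P₀ + (7/5)P₁ + (30/7)P₂ + (-2/5)P₃ + (32/35)P₄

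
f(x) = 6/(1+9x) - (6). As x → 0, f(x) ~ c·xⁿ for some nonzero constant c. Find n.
1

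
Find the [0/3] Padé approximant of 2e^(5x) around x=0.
2/(-125*x**3/6 + 25*x**2/2 - 5*x + 1)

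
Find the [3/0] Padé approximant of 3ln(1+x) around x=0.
x*(2*x**2 - 3*x + 6)/2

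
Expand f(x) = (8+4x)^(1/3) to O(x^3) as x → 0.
2 + x/3 - x**2/18 + O(x**3)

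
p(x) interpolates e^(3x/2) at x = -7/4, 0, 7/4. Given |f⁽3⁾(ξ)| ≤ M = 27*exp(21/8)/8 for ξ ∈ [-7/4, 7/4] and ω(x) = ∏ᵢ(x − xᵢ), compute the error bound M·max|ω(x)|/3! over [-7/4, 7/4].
343*sqrt(3)*exp(21/8)/512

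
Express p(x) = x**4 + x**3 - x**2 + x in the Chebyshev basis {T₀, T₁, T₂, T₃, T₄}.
(-1/8)T₀ + (7/4)T₁ + (1/4)T₃ + (1/8)T₄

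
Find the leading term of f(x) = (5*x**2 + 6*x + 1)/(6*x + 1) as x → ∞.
5*x/6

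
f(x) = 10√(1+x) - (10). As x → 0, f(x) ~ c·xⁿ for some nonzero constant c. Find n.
1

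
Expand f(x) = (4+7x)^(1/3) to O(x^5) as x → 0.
2**(2/3) + 7*2**(2/3)*x/12 - 49*2**(2/3)*x**2/144 + 1715*2**(2/3)*x**3/5184 - 12005*2**(2/3)*x**4/31104 + O(x**5)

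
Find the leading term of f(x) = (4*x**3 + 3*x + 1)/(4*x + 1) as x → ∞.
x**2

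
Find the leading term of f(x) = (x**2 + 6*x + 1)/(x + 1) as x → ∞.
x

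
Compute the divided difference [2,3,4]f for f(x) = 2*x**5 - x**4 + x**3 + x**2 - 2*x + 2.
525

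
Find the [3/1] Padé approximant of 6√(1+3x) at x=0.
(-81*x**3/32 + 81*x**2/8 + 81*x/4 + 6)/(15*x/8 + 1)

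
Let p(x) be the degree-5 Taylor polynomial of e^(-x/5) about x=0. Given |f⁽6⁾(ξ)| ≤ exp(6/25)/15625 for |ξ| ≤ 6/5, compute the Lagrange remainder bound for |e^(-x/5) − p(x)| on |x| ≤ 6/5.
324*exp(6/25)/1220703125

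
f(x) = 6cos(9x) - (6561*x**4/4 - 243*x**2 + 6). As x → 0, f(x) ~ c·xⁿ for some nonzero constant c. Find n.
6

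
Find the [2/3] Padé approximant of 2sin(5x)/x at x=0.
(10 - 175*x**2/6)/(5*x**2/4 + 1)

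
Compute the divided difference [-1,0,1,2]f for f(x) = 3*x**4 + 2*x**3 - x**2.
8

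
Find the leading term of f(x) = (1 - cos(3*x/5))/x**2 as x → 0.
9/50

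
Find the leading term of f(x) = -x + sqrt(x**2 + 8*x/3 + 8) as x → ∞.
4/3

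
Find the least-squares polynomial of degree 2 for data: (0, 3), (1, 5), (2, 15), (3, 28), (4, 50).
103/35 + (-41/70)x + (43/14)x²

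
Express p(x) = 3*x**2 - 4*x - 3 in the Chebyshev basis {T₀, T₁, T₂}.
(-3/2)T₀ + (-4)T₁ + (3/2)T₂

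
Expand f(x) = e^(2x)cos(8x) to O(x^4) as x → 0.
1 + 2*x - 30*x**2 - 188*x**3/3 + O(x**4)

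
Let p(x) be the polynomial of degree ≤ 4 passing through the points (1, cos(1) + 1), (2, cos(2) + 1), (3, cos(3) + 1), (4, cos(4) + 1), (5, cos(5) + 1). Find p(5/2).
45*cos(3)/64 + 15*cos(2)/32 - 5*cos(1)/128 + 3*cos(5)/128 - 5*cos(4)/32 + 1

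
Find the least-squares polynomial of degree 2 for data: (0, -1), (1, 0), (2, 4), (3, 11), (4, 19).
-41/35 + (17/70)x + (17/14)x²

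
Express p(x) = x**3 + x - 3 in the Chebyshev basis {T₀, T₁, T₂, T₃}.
(-3)T₀ + (7/4)T₁ + (1/4)T₃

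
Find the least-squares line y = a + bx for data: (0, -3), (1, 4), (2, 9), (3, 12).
a = -2, b = 5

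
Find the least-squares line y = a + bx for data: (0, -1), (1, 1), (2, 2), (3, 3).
a = -7/10, b = 13/10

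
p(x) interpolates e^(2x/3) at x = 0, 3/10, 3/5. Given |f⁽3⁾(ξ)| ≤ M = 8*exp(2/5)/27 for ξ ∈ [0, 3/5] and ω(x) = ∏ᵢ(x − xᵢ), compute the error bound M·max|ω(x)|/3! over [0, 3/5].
sqrt(3)*exp(2/5)/3375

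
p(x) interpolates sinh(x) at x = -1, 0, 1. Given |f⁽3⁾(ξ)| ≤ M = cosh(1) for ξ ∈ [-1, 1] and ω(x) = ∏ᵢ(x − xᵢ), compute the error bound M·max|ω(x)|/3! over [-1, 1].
sqrt(3)*cosh(1)/27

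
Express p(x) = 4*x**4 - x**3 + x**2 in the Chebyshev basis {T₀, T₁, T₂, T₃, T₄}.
(2)T₀ + (-3/4)T₁ + (5/2)T₂ + (-1/4)T₃ + (1/2)T₄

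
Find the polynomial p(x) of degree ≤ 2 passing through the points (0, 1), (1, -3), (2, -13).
-3*x**2 - x + 1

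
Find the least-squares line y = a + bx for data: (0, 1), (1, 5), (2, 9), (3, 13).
a = 1, b = 4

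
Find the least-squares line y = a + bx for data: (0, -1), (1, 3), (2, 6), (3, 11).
a = -11/10, b = 39/10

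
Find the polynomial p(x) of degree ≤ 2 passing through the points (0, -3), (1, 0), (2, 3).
3*x - 3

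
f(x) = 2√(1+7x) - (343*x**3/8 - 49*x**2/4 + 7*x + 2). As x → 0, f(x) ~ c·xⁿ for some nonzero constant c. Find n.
4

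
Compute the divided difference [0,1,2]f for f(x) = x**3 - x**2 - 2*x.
2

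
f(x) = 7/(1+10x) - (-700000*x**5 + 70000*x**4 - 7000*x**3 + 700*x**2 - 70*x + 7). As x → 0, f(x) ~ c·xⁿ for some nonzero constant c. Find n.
6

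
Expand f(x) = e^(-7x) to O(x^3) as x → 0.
1 - 7*x + 49*x**2/2 + O(x**3)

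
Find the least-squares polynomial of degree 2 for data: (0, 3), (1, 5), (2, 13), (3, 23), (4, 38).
14/5 + (4/5)x + (2)x²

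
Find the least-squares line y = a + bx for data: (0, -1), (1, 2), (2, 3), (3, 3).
a = -1/5, b = 13/10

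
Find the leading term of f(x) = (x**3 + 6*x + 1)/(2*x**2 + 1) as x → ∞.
x/2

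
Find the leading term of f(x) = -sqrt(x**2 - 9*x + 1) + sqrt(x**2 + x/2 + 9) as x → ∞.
19/4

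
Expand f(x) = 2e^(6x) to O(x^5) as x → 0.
2 + 12*x + 36*x**2 + 72*x**3 + 108*x**4 + O(x**5)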